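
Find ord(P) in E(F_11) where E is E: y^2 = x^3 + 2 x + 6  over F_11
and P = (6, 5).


Compute successive multiples of P until we hit O:
  1P = (6, 5)
  2P = (10, 6)
  3P = (4, 1)
  4P = (5, 8)
  5P = (9, 4)
  6P = (1, 8)
  7P = (7, 0)
  8P = (1, 3)
  ... (continuing to 14P)
  14P = O

ord(P) = 14


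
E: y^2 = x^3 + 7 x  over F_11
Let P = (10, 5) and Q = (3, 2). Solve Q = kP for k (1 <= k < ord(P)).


Enumerate multiples of P until we hit Q = (3, 2):
  1P = (10, 5)
  2P = (3, 2)
Match found at i = 2.

k = 2


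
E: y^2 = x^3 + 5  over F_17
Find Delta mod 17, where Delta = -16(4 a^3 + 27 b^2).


4 a^3 + 27 b^2 = 4*0^3 + 27*5^2 = 0 + 675 = 675
Delta = -16 * (675) = -10800
Delta mod 17 = 12

Delta = 12 (mod 17)


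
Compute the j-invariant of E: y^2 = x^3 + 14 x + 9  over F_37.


Delta = -16(4 a^3 + 27 b^2) mod 37 = 33
-1728 * (4 a)^3 = -1728 * (4*14)^3 mod 37 = 6
j = 6 * 33^(-1) mod 37 = 17

j = 17 (mod 37)


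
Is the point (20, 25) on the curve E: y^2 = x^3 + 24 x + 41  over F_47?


Check whether y^2 = x^3 + 24 x + 41 (mod 47) for (x, y) = (20, 25).
LHS: y^2 = 25^2 mod 47 = 14
RHS: x^3 + 24 x + 41 = 20^3 + 24*20 + 41 mod 47 = 14
LHS = RHS

Yes, on the curve


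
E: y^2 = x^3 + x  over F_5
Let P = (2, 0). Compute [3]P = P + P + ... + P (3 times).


k = 3 = 11_2 (binary, LSB first: 11)
Double-and-add from P = (2, 0):
  bit 0 = 1: acc = O + (2, 0) = (2, 0)
  bit 1 = 1: acc = (2, 0) + O = (2, 0)

3P = (2, 0)


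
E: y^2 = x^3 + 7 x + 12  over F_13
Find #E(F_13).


For each x in F_13, count y with y^2 = x^3 + 7 x + 12 mod 13:
  x = 0: RHS = 12, y in [5, 8]  -> 2 point(s)
  x = 4: RHS = 0, y in [0]  -> 1 point(s)
  x = 5: RHS = 3, y in [4, 9]  -> 2 point(s)
  x = 6: RHS = 10, y in [6, 7]  -> 2 point(s)
  x = 7: RHS = 1, y in [1, 12]  -> 2 point(s)
  x = 10: RHS = 3, y in [4, 9]  -> 2 point(s)
  x = 11: RHS = 3, y in [4, 9]  -> 2 point(s)
  x = 12: RHS = 4, y in [2, 11]  -> 2 point(s)
Affine points: 15. Add the point at infinity: total = 16.

#E(F_13) = 16


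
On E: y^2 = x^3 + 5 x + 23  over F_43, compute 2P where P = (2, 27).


Doubling: s = (3 x1^2 + a) / (2 y1)
s = (3*2^2 + 5) / (2*27) mod 43 = 25
x3 = s^2 - 2 x1 mod 43 = 25^2 - 2*2 = 19
y3 = s (x1 - x3) - y1 mod 43 = 25 * (2 - 19) - 27 = 21

2P = (19, 21)


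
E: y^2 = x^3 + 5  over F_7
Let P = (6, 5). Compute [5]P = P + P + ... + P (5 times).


k = 5 = 101_2 (binary, LSB first: 101)
Double-and-add from P = (6, 5):
  bit 0 = 1: acc = O + (6, 5) = (6, 5)
  bit 1 = 0: acc unchanged = (6, 5)
  bit 2 = 1: acc = (6, 5) + (5, 5) = (3, 2)

5P = (3, 2)


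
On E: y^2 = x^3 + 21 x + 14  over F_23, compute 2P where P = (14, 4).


Doubling: s = (3 x1^2 + a) / (2 y1)
s = (3*14^2 + 21) / (2*4) mod 23 = 10
x3 = s^2 - 2 x1 mod 23 = 10^2 - 2*14 = 3
y3 = s (x1 - x3) - y1 mod 23 = 10 * (14 - 3) - 4 = 14

2P = (3, 14)


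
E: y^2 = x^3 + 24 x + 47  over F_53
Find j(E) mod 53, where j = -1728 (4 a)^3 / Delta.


Delta = -16(4 a^3 + 27 b^2) mod 53 = 23
-1728 * (4 a)^3 = -1728 * (4*24)^3 mod 53 = 41
j = 41 * 23^(-1) mod 53 = 11

j = 11 (mod 53)


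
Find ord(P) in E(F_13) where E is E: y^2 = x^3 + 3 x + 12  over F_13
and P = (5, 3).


Compute successive multiples of P until we hit O:
  1P = (5, 3)
  2P = (3, 10)
  3P = (1, 9)
  4P = (6, 5)
  5P = (6, 8)
  6P = (1, 4)
  7P = (3, 3)
  8P = (5, 10)
  ... (continuing to 9P)
  9P = O

ord(P) = 9


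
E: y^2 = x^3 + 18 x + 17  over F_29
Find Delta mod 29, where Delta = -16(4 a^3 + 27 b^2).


4 a^3 + 27 b^2 = 4*18^3 + 27*17^2 = 23328 + 7803 = 31131
Delta = -16 * (31131) = -498096
Delta mod 29 = 8

Delta = 8 (mod 29)


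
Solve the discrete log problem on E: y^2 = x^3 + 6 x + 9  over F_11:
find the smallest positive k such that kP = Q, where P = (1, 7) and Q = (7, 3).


Enumerate multiples of P until we hit Q = (7, 3):
  1P = (1, 7)
  2P = (7, 8)
  3P = (7, 3)
Match found at i = 3.

k = 3


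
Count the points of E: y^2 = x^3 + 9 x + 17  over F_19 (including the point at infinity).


For each x in F_19, count y with y^2 = x^3 + 9 x + 17 mod 19:
  x = 0: RHS = 17, y in [6, 13]  -> 2 point(s)
  x = 2: RHS = 5, y in [9, 10]  -> 2 point(s)
  x = 5: RHS = 16, y in [4, 15]  -> 2 point(s)
  x = 7: RHS = 5, y in [9, 10]  -> 2 point(s)
  x = 10: RHS = 5, y in [9, 10]  -> 2 point(s)
  x = 16: RHS = 1, y in [1, 18]  -> 2 point(s)
  x = 18: RHS = 7, y in [8, 11]  -> 2 point(s)
Affine points: 14. Add the point at infinity: total = 15.

#E(F_19) = 15


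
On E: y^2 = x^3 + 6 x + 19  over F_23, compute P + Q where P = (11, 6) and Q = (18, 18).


P != Q, so use the chord formula.
s = (y2 - y1) / (x2 - x1) = (12) / (7) mod 23 = 5
x3 = s^2 - x1 - x2 mod 23 = 5^2 - 11 - 18 = 19
y3 = s (x1 - x3) - y1 mod 23 = 5 * (11 - 19) - 6 = 0

P + Q = (19, 0)


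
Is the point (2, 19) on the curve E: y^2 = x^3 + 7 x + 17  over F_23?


Check whether y^2 = x^3 + 7 x + 17 (mod 23) for (x, y) = (2, 19).
LHS: y^2 = 19^2 mod 23 = 16
RHS: x^3 + 7 x + 17 = 2^3 + 7*2 + 17 mod 23 = 16
LHS = RHS

Yes, on the curve


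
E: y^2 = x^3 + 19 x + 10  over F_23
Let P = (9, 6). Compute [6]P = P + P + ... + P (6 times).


k = 6 = 110_2 (binary, LSB first: 011)
Double-and-add from P = (9, 6):
  bit 0 = 0: acc unchanged = O
  bit 1 = 1: acc = O + (7, 7) = (7, 7)
  bit 2 = 1: acc = (7, 7) + (13, 4) = (9, 17)

6P = (9, 17)


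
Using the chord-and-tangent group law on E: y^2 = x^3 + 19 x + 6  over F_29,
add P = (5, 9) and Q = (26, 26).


P != Q, so use the chord formula.
s = (y2 - y1) / (x2 - x1) = (17) / (21) mod 29 = 16
x3 = s^2 - x1 - x2 mod 29 = 16^2 - 5 - 26 = 22
y3 = s (x1 - x3) - y1 mod 29 = 16 * (5 - 22) - 9 = 9

P + Q = (22, 9)


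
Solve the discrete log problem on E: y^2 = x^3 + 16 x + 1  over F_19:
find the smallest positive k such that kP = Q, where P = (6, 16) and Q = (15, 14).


Enumerate multiples of P until we hit Q = (15, 14):
  1P = (6, 16)
  2P = (14, 10)
  3P = (15, 5)
  4P = (7, 0)
  5P = (15, 14)
Match found at i = 5.

k = 5


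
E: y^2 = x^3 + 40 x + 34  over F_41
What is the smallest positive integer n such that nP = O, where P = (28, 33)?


Compute successive multiples of P until we hit O:
  1P = (28, 33)
  2P = (21, 7)
  3P = (15, 27)
  4P = (38, 16)
  5P = (7, 1)
  6P = (2, 32)
  7P = (9, 4)
  8P = (27, 16)
  ... (continuing to 40P)
  40P = O

ord(P) = 40


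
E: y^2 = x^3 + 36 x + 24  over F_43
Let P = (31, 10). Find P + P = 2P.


Doubling: s = (3 x1^2 + a) / (2 y1)
s = (3*31^2 + 36) / (2*10) mod 43 = 32
x3 = s^2 - 2 x1 mod 43 = 32^2 - 2*31 = 16
y3 = s (x1 - x3) - y1 mod 43 = 32 * (31 - 16) - 10 = 40

2P = (16, 40)


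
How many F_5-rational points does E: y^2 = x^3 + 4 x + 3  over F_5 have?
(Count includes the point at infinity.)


For each x in F_5, count y with y^2 = x^3 + 4 x + 3 mod 5:
  x = 2: RHS = 4, y in [2, 3]  -> 2 point(s)
Affine points: 2. Add the point at infinity: total = 3.

#E(F_5) = 3


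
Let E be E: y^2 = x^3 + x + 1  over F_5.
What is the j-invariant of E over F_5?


Delta = -16(4 a^3 + 27 b^2) mod 5 = 4
-1728 * (4 a)^3 = -1728 * (4*1)^3 mod 5 = 3
j = 3 * 4^(-1) mod 5 = 2

j = 2 (mod 5)


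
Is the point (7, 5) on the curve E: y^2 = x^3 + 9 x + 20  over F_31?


Check whether y^2 = x^3 + 9 x + 20 (mod 31) for (x, y) = (7, 5).
LHS: y^2 = 5^2 mod 31 = 25
RHS: x^3 + 9 x + 20 = 7^3 + 9*7 + 20 mod 31 = 23
LHS != RHS

No, not on the curve


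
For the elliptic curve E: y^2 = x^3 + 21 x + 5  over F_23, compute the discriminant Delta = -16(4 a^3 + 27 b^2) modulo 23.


4 a^3 + 27 b^2 = 4*21^3 + 27*5^2 = 37044 + 675 = 37719
Delta = -16 * (37719) = -603504
Delta mod 23 = 16

Delta = 16 (mod 23)


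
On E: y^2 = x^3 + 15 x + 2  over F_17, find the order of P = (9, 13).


Compute successive multiples of P until we hit O:
  1P = (9, 13)
  2P = (1, 1)
  3P = (5, 10)
  4P = (11, 11)
  5P = (15, 10)
  6P = (6, 11)
  7P = (10, 9)
  8P = (14, 7)
  ... (continuing to 21P)
  21P = O

ord(P) = 21


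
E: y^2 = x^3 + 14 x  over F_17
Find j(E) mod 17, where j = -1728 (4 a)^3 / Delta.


Delta = -16(4 a^3 + 27 b^2) mod 17 = 11
-1728 * (4 a)^3 = -1728 * (4*14)^3 mod 17 = 2
j = 2 * 11^(-1) mod 17 = 11

j = 11 (mod 17)


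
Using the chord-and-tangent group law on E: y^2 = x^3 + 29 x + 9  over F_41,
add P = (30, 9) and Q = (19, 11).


P != Q, so use the chord formula.
s = (y2 - y1) / (x2 - x1) = (2) / (30) mod 41 = 11
x3 = s^2 - x1 - x2 mod 41 = 11^2 - 30 - 19 = 31
y3 = s (x1 - x3) - y1 mod 41 = 11 * (30 - 31) - 9 = 21

P + Q = (31, 21)


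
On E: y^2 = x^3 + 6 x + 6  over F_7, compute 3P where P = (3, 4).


k = 3 = 11_2 (binary, LSB first: 11)
Double-and-add from P = (3, 4):
  bit 0 = 1: acc = O + (3, 4) = (3, 4)
  bit 1 = 1: acc = (3, 4) + (5, 0) = (3, 3)

3P = (3, 3)


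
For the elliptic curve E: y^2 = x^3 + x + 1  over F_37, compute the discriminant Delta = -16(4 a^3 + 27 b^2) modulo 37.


4 a^3 + 27 b^2 = 4*1^3 + 27*1^2 = 4 + 27 = 31
Delta = -16 * (31) = -496
Delta mod 37 = 22

Delta = 22 (mod 37)


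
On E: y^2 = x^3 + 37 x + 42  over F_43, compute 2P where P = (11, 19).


Doubling: s = (3 x1^2 + a) / (2 y1)
s = (3*11^2 + 37) / (2*19) mod 43 = 6
x3 = s^2 - 2 x1 mod 43 = 6^2 - 2*11 = 14
y3 = s (x1 - x3) - y1 mod 43 = 6 * (11 - 14) - 19 = 6

2P = (14, 6)


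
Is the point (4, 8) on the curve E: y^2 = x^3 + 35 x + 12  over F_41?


Check whether y^2 = x^3 + 35 x + 12 (mod 41) for (x, y) = (4, 8).
LHS: y^2 = 8^2 mod 41 = 23
RHS: x^3 + 35 x + 12 = 4^3 + 35*4 + 12 mod 41 = 11
LHS != RHS

No, not on the curve


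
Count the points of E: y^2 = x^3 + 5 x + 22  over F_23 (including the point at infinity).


For each x in F_23, count y with y^2 = x^3 + 5 x + 22 mod 23:
  x = 3: RHS = 18, y in [8, 15]  -> 2 point(s)
  x = 7: RHS = 9, y in [3, 20]  -> 2 point(s)
  x = 12: RHS = 16, y in [4, 19]  -> 2 point(s)
  x = 16: RHS = 12, y in [9, 14]  -> 2 point(s)
  x = 17: RHS = 6, y in [11, 12]  -> 2 point(s)
  x = 20: RHS = 3, y in [7, 16]  -> 2 point(s)
  x = 21: RHS = 4, y in [2, 21]  -> 2 point(s)
  x = 22: RHS = 16, y in [4, 19]  -> 2 point(s)
Affine points: 16. Add the point at infinity: total = 17.

#E(F_23) = 17


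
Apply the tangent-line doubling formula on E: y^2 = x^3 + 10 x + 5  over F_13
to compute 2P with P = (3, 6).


Doubling: s = (3 x1^2 + a) / (2 y1)
s = (3*3^2 + 10) / (2*6) mod 13 = 2
x3 = s^2 - 2 x1 mod 13 = 2^2 - 2*3 = 11
y3 = s (x1 - x3) - y1 mod 13 = 2 * (3 - 11) - 6 = 4

2P = (11, 4)


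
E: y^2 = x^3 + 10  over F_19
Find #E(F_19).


For each x in F_19, count y with y^2 = x^3 + 0 x + 10 mod 19:
  x = 1: RHS = 11, y in [7, 12]  -> 2 point(s)
  x = 4: RHS = 17, y in [6, 13]  -> 2 point(s)
  x = 6: RHS = 17, y in [6, 13]  -> 2 point(s)
  x = 7: RHS = 11, y in [7, 12]  -> 2 point(s)
  x = 8: RHS = 9, y in [3, 16]  -> 2 point(s)
  x = 9: RHS = 17, y in [6, 13]  -> 2 point(s)
  x = 11: RHS = 11, y in [7, 12]  -> 2 point(s)
  x = 12: RHS = 9, y in [3, 16]  -> 2 point(s)
  x = 18: RHS = 9, y in [3, 16]  -> 2 point(s)
Affine points: 18. Add the point at infinity: total = 19.

#E(F_19) = 19


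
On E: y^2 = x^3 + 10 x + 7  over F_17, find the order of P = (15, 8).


Compute successive multiples of P until we hit O:
  1P = (15, 8)
  2P = (12, 11)
  3P = (8, 2)
  4P = (10, 6)
  5P = (1, 1)
  6P = (14, 1)
  7P = (3, 8)
  8P = (16, 9)
  ... (continuing to 21P)
  21P = O

ord(P) = 21


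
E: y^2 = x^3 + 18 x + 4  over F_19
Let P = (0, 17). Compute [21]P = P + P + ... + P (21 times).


k = 21 = 10101_2 (binary, LSB first: 10101)
Double-and-add from P = (0, 17):
  bit 0 = 1: acc = O + (0, 17) = (0, 17)
  bit 1 = 0: acc unchanged = (0, 17)
  bit 2 = 1: acc = (0, 17) + (18, 17) = (1, 2)
  bit 3 = 0: acc unchanged = (1, 2)
  bit 4 = 1: acc = (1, 2) + (10, 5) = (6, 9)

21P = (6, 9)


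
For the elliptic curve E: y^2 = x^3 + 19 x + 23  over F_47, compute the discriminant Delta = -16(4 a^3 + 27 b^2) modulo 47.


4 a^3 + 27 b^2 = 4*19^3 + 27*23^2 = 27436 + 14283 = 41719
Delta = -16 * (41719) = -667504
Delta mod 47 = 37

Delta = 37 (mod 47)


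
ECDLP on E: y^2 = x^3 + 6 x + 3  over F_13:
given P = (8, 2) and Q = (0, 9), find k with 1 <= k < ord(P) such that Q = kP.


Enumerate multiples of P until we hit Q = (0, 9):
  1P = (8, 2)
  2P = (0, 4)
  3P = (1, 6)
  4P = (3, 10)
  5P = (3, 3)
  6P = (1, 7)
  7P = (0, 9)
Match found at i = 7.

k = 7


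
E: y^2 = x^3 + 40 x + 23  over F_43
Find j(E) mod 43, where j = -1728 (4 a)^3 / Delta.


Delta = -16(4 a^3 + 27 b^2) mod 43 = 25
-1728 * (4 a)^3 = -1728 * (4*40)^3 mod 43 = 21
j = 21 * 25^(-1) mod 43 = 6

j = 6 (mod 43)


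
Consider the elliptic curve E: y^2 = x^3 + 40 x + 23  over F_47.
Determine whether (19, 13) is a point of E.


Check whether y^2 = x^3 + 40 x + 23 (mod 47) for (x, y) = (19, 13).
LHS: y^2 = 13^2 mod 47 = 28
RHS: x^3 + 40 x + 23 = 19^3 + 40*19 + 23 mod 47 = 28
LHS = RHS

Yes, on the curve


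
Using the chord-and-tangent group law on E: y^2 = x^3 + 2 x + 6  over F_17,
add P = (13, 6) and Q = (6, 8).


P != Q, so use the chord formula.
s = (y2 - y1) / (x2 - x1) = (2) / (10) mod 17 = 7
x3 = s^2 - x1 - x2 mod 17 = 7^2 - 13 - 6 = 13
y3 = s (x1 - x3) - y1 mod 17 = 7 * (13 - 13) - 6 = 11

P + Q = (13, 11)


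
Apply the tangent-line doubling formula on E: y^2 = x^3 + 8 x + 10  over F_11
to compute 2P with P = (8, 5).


Doubling: s = (3 x1^2 + a) / (2 y1)
s = (3*8^2 + 8) / (2*5) mod 11 = 9
x3 = s^2 - 2 x1 mod 11 = 9^2 - 2*8 = 10
y3 = s (x1 - x3) - y1 mod 11 = 9 * (8 - 10) - 5 = 10

2P = (10, 10)


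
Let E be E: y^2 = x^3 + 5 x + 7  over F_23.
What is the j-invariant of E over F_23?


Delta = -16(4 a^3 + 27 b^2) mod 23 = 19
-1728 * (4 a)^3 = -1728 * (4*5)^3 mod 23 = 12
j = 12 * 19^(-1) mod 23 = 20

j = 20 (mod 23)


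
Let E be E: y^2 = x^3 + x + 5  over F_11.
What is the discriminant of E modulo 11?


4 a^3 + 27 b^2 = 4*1^3 + 27*5^2 = 4 + 675 = 679
Delta = -16 * (679) = -10864
Delta mod 11 = 4

Delta = 4 (mod 11)


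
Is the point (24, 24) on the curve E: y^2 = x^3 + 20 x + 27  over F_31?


Check whether y^2 = x^3 + 20 x + 27 (mod 31) for (x, y) = (24, 24).
LHS: y^2 = 24^2 mod 31 = 18
RHS: x^3 + 20 x + 27 = 24^3 + 20*24 + 27 mod 31 = 9
LHS != RHS

No, not on the curve


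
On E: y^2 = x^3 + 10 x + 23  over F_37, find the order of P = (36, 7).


Compute successive multiples of P until we hit O:
  1P = (36, 7)
  2P = (14, 24)
  3P = (34, 15)
  4P = (20, 3)
  5P = (25, 5)
  6P = (6, 22)
  7P = (23, 5)
  8P = (24, 29)
  ... (continuing to 40P)
  40P = O

ord(P) = 40


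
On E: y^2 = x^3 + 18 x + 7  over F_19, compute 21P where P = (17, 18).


k = 21 = 10101_2 (binary, LSB first: 10101)
Double-and-add from P = (17, 18):
  bit 0 = 1: acc = O + (17, 18) = (17, 18)
  bit 1 = 0: acc unchanged = (17, 18)
  bit 2 = 1: acc = (17, 18) + (9, 10) = (13, 5)
  bit 3 = 0: acc unchanged = (13, 5)
  bit 4 = 1: acc = (13, 5) + (14, 18) = (9, 9)

21P = (9, 9)


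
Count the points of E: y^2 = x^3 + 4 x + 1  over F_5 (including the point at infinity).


For each x in F_5, count y with y^2 = x^3 + 4 x + 1 mod 5:
  x = 0: RHS = 1, y in [1, 4]  -> 2 point(s)
  x = 1: RHS = 1, y in [1, 4]  -> 2 point(s)
  x = 3: RHS = 0, y in [0]  -> 1 point(s)
  x = 4: RHS = 1, y in [1, 4]  -> 2 point(s)
Affine points: 7. Add the point at infinity: total = 8.

#E(F_5) = 8


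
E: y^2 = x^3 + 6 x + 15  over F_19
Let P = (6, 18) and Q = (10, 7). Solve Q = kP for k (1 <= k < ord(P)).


Enumerate multiples of P until we hit Q = (10, 7):
  1P = (6, 18)
  2P = (7, 1)
  3P = (10, 12)
  4P = (10, 7)
Match found at i = 4.

k = 4


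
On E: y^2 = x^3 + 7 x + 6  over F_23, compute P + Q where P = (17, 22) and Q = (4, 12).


P != Q, so use the chord formula.
s = (y2 - y1) / (x2 - x1) = (13) / (10) mod 23 = 22
x3 = s^2 - x1 - x2 mod 23 = 22^2 - 17 - 4 = 3
y3 = s (x1 - x3) - y1 mod 23 = 22 * (17 - 3) - 22 = 10

P + Q = (3, 10)


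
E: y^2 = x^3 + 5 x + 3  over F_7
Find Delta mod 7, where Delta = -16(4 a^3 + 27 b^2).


4 a^3 + 27 b^2 = 4*5^3 + 27*3^2 = 500 + 243 = 743
Delta = -16 * (743) = -11888
Delta mod 7 = 5

Delta = 5 (mod 7)


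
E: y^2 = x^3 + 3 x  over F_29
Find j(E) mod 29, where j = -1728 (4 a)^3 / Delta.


Delta = -16(4 a^3 + 27 b^2) mod 29 = 12
-1728 * (4 a)^3 = -1728 * (4*3)^3 mod 29 = 1
j = 1 * 12^(-1) mod 29 = 17

j = 17 (mod 29)


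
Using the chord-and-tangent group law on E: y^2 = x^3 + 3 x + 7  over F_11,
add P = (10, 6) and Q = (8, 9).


P != Q, so use the chord formula.
s = (y2 - y1) / (x2 - x1) = (3) / (9) mod 11 = 4
x3 = s^2 - x1 - x2 mod 11 = 4^2 - 10 - 8 = 9
y3 = s (x1 - x3) - y1 mod 11 = 4 * (10 - 9) - 6 = 9

P + Q = (9, 9)


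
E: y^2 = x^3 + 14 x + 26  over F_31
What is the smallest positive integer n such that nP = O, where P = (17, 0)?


Compute successive multiples of P until we hit O:
  1P = (17, 0)
  2P = O

ord(P) = 2


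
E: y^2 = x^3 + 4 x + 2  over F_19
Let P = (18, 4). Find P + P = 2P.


Doubling: s = (3 x1^2 + a) / (2 y1)
s = (3*18^2 + 4) / (2*4) mod 19 = 8
x3 = s^2 - 2 x1 mod 19 = 8^2 - 2*18 = 9
y3 = s (x1 - x3) - y1 mod 19 = 8 * (18 - 9) - 4 = 11

2P = (9, 11)


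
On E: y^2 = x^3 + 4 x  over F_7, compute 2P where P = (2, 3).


k = 2 = 10_2 (binary, LSB first: 01)
Double-and-add from P = (2, 3):
  bit 0 = 0: acc unchanged = O
  bit 1 = 1: acc = O + (0, 0) = (0, 0)

2P = (0, 0)


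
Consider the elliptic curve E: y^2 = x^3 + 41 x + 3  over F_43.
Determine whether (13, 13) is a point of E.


Check whether y^2 = x^3 + 41 x + 3 (mod 43) for (x, y) = (13, 13).
LHS: y^2 = 13^2 mod 43 = 40
RHS: x^3 + 41 x + 3 = 13^3 + 41*13 + 3 mod 43 = 24
LHS != RHS

No, not on the curve


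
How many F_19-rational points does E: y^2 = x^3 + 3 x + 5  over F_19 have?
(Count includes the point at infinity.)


For each x in F_19, count y with y^2 = x^3 + 3 x + 5 mod 19:
  x = 0: RHS = 5, y in [9, 10]  -> 2 point(s)
  x = 1: RHS = 9, y in [3, 16]  -> 2 point(s)
  x = 2: RHS = 0, y in [0]  -> 1 point(s)
  x = 4: RHS = 5, y in [9, 10]  -> 2 point(s)
  x = 6: RHS = 11, y in [7, 12]  -> 2 point(s)
  x = 8: RHS = 9, y in [3, 16]  -> 2 point(s)
  x = 9: RHS = 1, y in [1, 18]  -> 2 point(s)
  x = 10: RHS = 9, y in [3, 16]  -> 2 point(s)
  x = 11: RHS = 1, y in [1, 18]  -> 2 point(s)
  x = 14: RHS = 17, y in [6, 13]  -> 2 point(s)
  x = 15: RHS = 5, y in [9, 10]  -> 2 point(s)
  x = 16: RHS = 7, y in [8, 11]  -> 2 point(s)
  x = 18: RHS = 1, y in [1, 18]  -> 2 point(s)
Affine points: 25. Add the point at infinity: total = 26.

#E(F_19) = 26


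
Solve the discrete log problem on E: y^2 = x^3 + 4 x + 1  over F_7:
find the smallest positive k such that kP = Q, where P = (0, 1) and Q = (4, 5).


Enumerate multiples of P until we hit Q = (4, 5):
  1P = (0, 1)
  2P = (4, 5)
Match found at i = 2.

k = 2


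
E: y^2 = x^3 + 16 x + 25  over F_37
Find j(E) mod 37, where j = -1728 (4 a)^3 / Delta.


Delta = -16(4 a^3 + 27 b^2) mod 37 = 27
-1728 * (4 a)^3 = -1728 * (4*16)^3 mod 37 = 26
j = 26 * 27^(-1) mod 37 = 27

j = 27 (mod 37)


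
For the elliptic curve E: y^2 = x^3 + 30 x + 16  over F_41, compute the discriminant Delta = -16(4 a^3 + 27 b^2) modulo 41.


4 a^3 + 27 b^2 = 4*30^3 + 27*16^2 = 108000 + 6912 = 114912
Delta = -16 * (114912) = -1838592
Delta mod 41 = 12

Delta = 12 (mod 41)


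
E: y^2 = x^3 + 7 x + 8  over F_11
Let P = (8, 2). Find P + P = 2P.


Doubling: s = (3 x1^2 + a) / (2 y1)
s = (3*8^2 + 7) / (2*2) mod 11 = 3
x3 = s^2 - 2 x1 mod 11 = 3^2 - 2*8 = 4
y3 = s (x1 - x3) - y1 mod 11 = 3 * (8 - 4) - 2 = 10

2P = (4, 10)


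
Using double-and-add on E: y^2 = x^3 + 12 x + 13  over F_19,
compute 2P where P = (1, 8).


k = 2 = 10_2 (binary, LSB first: 01)
Double-and-add from P = (1, 8):
  bit 0 = 0: acc unchanged = O
  bit 1 = 1: acc = O + (4, 7) = (4, 7)

2P = (4, 7)


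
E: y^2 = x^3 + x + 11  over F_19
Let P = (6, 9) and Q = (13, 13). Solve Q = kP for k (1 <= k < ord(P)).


Enumerate multiples of P until we hit Q = (13, 13):
  1P = (6, 9)
  2P = (13, 13)
Match found at i = 2.

k = 2


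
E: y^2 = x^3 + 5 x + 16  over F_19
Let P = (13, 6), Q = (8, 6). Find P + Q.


P != Q, so use the chord formula.
s = (y2 - y1) / (x2 - x1) = (0) / (14) mod 19 = 0
x3 = s^2 - x1 - x2 mod 19 = 0^2 - 13 - 8 = 17
y3 = s (x1 - x3) - y1 mod 19 = 0 * (13 - 17) - 6 = 13

P + Q = (17, 13)


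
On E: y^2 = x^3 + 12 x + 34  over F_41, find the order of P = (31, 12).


Compute successive multiples of P until we hit O:
  1P = (31, 12)
  2P = (25, 25)
  3P = (25, 16)
  4P = (31, 29)
  5P = O

ord(P) = 5


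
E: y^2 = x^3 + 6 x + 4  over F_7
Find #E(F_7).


For each x in F_7, count y with y^2 = x^3 + 6 x + 4 mod 7:
  x = 0: RHS = 4, y in [2, 5]  -> 2 point(s)
  x = 1: RHS = 4, y in [2, 5]  -> 2 point(s)
  x = 3: RHS = 0, y in [0]  -> 1 point(s)
  x = 4: RHS = 1, y in [1, 6]  -> 2 point(s)
  x = 6: RHS = 4, y in [2, 5]  -> 2 point(s)
Affine points: 9. Add the point at infinity: total = 10.

#E(F_7) = 10


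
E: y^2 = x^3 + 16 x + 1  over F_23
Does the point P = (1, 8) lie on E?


Check whether y^2 = x^3 + 16 x + 1 (mod 23) for (x, y) = (1, 8).
LHS: y^2 = 8^2 mod 23 = 18
RHS: x^3 + 16 x + 1 = 1^3 + 16*1 + 1 mod 23 = 18
LHS = RHS

Yes, on the curve


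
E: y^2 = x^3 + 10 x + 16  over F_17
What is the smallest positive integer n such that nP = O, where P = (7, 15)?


Compute successive multiples of P until we hit O:
  1P = (7, 15)
  2P = (4, 16)
  3P = (8, 8)
  4P = (0, 4)
  5P = (9, 11)
  6P = (5, 15)
  7P = (5, 2)
  8P = (9, 6)
  ... (continuing to 13P)
  13P = O

ord(P) = 13


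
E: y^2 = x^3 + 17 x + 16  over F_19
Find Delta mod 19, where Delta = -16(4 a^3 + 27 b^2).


4 a^3 + 27 b^2 = 4*17^3 + 27*16^2 = 19652 + 6912 = 26564
Delta = -16 * (26564) = -425024
Delta mod 19 = 6

Delta = 6 (mod 19)


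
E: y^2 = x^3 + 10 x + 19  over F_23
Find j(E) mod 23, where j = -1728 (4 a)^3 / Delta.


Delta = -16(4 a^3 + 27 b^2) mod 23 = 20
-1728 * (4 a)^3 = -1728 * (4*10)^3 mod 23 = 4
j = 4 * 20^(-1) mod 23 = 14

j = 14 (mod 23)


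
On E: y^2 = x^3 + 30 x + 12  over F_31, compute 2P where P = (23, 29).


Doubling: s = (3 x1^2 + a) / (2 y1)
s = (3*23^2 + 30) / (2*29) mod 31 = 22
x3 = s^2 - 2 x1 mod 31 = 22^2 - 2*23 = 4
y3 = s (x1 - x3) - y1 mod 31 = 22 * (23 - 4) - 29 = 17

2P = (4, 17)


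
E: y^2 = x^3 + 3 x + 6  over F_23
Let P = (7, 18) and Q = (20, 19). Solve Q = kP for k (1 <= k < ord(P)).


Enumerate multiples of P until we hit Q = (20, 19):
  1P = (7, 18)
  2P = (4, 6)
  3P = (5, 13)
  4P = (0, 11)
  5P = (17, 18)
  6P = (22, 5)
  7P = (20, 4)
  8P = (9, 16)
  9P = (8, 6)
  10P = (14, 20)
  11P = (11, 17)
  12P = (18, 2)
  13P = (10, 1)
  14P = (10, 22)
  15P = (18, 21)
  16P = (11, 6)
  17P = (14, 3)
  18P = (8, 17)
  19P = (9, 7)
  20P = (20, 19)
Match found at i = 20.

k = 20


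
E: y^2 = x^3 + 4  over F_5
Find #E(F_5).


For each x in F_5, count y with y^2 = x^3 + 0 x + 4 mod 5:
  x = 0: RHS = 4, y in [2, 3]  -> 2 point(s)
  x = 1: RHS = 0, y in [0]  -> 1 point(s)
  x = 3: RHS = 1, y in [1, 4]  -> 2 point(s)
Affine points: 5. Add the point at infinity: total = 6.

#E(F_5) = 6


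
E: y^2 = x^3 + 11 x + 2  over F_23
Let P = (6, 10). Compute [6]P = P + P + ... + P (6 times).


k = 6 = 110_2 (binary, LSB first: 011)
Double-and-add from P = (6, 10):
  bit 0 = 0: acc unchanged = O
  bit 1 = 1: acc = O + (0, 5) = (0, 5)
  bit 2 = 1: acc = (0, 5) + (18, 12) = (18, 11)

6P = (18, 11)


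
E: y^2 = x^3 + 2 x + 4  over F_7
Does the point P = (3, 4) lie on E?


Check whether y^2 = x^3 + 2 x + 4 (mod 7) for (x, y) = (3, 4).
LHS: y^2 = 4^2 mod 7 = 2
RHS: x^3 + 2 x + 4 = 3^3 + 2*3 + 4 mod 7 = 2
LHS = RHS

Yes, on the curve


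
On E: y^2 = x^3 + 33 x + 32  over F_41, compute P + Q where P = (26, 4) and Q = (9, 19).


P != Q, so use the chord formula.
s = (y2 - y1) / (x2 - x1) = (15) / (24) mod 41 = 16
x3 = s^2 - x1 - x2 mod 41 = 16^2 - 26 - 9 = 16
y3 = s (x1 - x3) - y1 mod 41 = 16 * (26 - 16) - 4 = 33

P + Q = (16, 33)


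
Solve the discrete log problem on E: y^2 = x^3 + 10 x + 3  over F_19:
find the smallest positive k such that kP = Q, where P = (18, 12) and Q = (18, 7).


Enumerate multiples of P until we hit Q = (18, 7):
  1P = (18, 12)
  2P = (8, 14)
  3P = (9, 9)
  4P = (9, 10)
  5P = (8, 5)
  6P = (18, 7)
Match found at i = 6.

k = 6


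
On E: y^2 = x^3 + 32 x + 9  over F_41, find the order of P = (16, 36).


Compute successive multiples of P until we hit O:
  1P = (16, 36)
  2P = (13, 11)
  3P = (4, 23)
  4P = (31, 40)
  5P = (3, 3)
  6P = (2, 9)
  7P = (24, 13)
  8P = (24, 28)
  ... (continuing to 15P)
  15P = O

ord(P) = 15


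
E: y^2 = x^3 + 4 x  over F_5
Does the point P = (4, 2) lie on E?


Check whether y^2 = x^3 + 4 x + 0 (mod 5) for (x, y) = (4, 2).
LHS: y^2 = 2^2 mod 5 = 4
RHS: x^3 + 4 x + 0 = 4^3 + 4*4 + 0 mod 5 = 0
LHS != RHS

No, not on the curve


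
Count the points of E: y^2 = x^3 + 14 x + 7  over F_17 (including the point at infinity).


For each x in F_17, count y with y^2 = x^3 + 14 x + 7 mod 17:
  x = 2: RHS = 9, y in [3, 14]  -> 2 point(s)
  x = 3: RHS = 8, y in [5, 12]  -> 2 point(s)
  x = 4: RHS = 8, y in [5, 12]  -> 2 point(s)
  x = 5: RHS = 15, y in [7, 10]  -> 2 point(s)
  x = 6: RHS = 1, y in [1, 16]  -> 2 point(s)
  x = 8: RHS = 2, y in [6, 11]  -> 2 point(s)
  x = 10: RHS = 8, y in [5, 12]  -> 2 point(s)
  x = 11: RHS = 13, y in [8, 9]  -> 2 point(s)
  x = 12: RHS = 16, y in [4, 13]  -> 2 point(s)
  x = 16: RHS = 9, y in [3, 14]  -> 2 point(s)
Affine points: 20. Add the point at infinity: total = 21.

#E(F_17) = 21


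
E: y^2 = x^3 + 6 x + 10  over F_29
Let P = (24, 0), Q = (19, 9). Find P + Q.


P != Q, so use the chord formula.
s = (y2 - y1) / (x2 - x1) = (9) / (24) mod 29 = 4
x3 = s^2 - x1 - x2 mod 29 = 4^2 - 24 - 19 = 2
y3 = s (x1 - x3) - y1 mod 29 = 4 * (24 - 2) - 0 = 1

P + Q = (2, 1)


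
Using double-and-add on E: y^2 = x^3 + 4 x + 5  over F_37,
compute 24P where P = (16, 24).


k = 24 = 11000_2 (binary, LSB first: 00011)
Double-and-add from P = (16, 24):
  bit 0 = 0: acc unchanged = O
  bit 1 = 0: acc unchanged = O
  bit 2 = 0: acc unchanged = O
  bit 3 = 1: acc = O + (15, 31) = (15, 31)
  bit 4 = 1: acc = (15, 31) + (11, 14) = (36, 0)

24P = (36, 0)


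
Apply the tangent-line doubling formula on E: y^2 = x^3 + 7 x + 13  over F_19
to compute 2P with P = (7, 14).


Doubling: s = (3 x1^2 + a) / (2 y1)
s = (3*7^2 + 7) / (2*14) mod 19 = 15
x3 = s^2 - 2 x1 mod 19 = 15^2 - 2*7 = 2
y3 = s (x1 - x3) - y1 mod 19 = 15 * (7 - 2) - 14 = 4

2P = (2, 4)


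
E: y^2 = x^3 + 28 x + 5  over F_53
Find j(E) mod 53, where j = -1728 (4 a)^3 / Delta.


Delta = -16(4 a^3 + 27 b^2) mod 53 = 8
-1728 * (4 a)^3 = -1728 * (4*28)^3 mod 53 = 31
j = 31 * 8^(-1) mod 53 = 37

j = 37 (mod 53)


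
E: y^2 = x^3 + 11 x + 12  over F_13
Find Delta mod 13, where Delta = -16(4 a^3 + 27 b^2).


4 a^3 + 27 b^2 = 4*11^3 + 27*12^2 = 5324 + 3888 = 9212
Delta = -16 * (9212) = -147392
Delta mod 13 = 2

Delta = 2 (mod 13)


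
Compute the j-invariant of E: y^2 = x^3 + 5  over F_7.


Delta = -16(4 a^3 + 27 b^2) mod 7 = 1
-1728 * (4 a)^3 = -1728 * (4*0)^3 mod 7 = 0
j = 0 * 1^(-1) mod 7 = 0

j = 0 (mod 7)


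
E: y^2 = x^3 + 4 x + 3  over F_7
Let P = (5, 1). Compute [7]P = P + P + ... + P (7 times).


k = 7 = 111_2 (binary, LSB first: 111)
Double-and-add from P = (5, 1):
  bit 0 = 1: acc = O + (5, 1) = (5, 1)
  bit 1 = 1: acc = (5, 1) + (5, 6) = O
  bit 2 = 1: acc = O + (5, 1) = (5, 1)

7P = (5, 1)


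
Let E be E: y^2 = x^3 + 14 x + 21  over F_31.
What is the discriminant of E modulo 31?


4 a^3 + 27 b^2 = 4*14^3 + 27*21^2 = 10976 + 11907 = 22883
Delta = -16 * (22883) = -366128
Delta mod 31 = 13

Delta = 13 (mod 31)


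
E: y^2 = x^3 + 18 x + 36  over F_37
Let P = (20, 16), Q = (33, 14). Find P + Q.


P != Q, so use the chord formula.
s = (y2 - y1) / (x2 - x1) = (35) / (13) mod 37 = 34
x3 = s^2 - x1 - x2 mod 37 = 34^2 - 20 - 33 = 30
y3 = s (x1 - x3) - y1 mod 37 = 34 * (20 - 30) - 16 = 14

P + Q = (30, 14)


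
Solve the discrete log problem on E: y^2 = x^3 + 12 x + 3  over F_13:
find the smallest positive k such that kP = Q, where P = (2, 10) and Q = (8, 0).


Enumerate multiples of P until we hit Q = (8, 0):
  1P = (2, 10)
  2P = (12, 4)
  3P = (3, 1)
  4P = (11, 6)
  5P = (1, 4)
  6P = (7, 12)
  7P = (0, 9)
  8P = (8, 0)
Match found at i = 8.

k = 8


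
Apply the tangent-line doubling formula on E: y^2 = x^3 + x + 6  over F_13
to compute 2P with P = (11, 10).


Doubling: s = (3 x1^2 + a) / (2 y1)
s = (3*11^2 + 1) / (2*10) mod 13 = 0
x3 = s^2 - 2 x1 mod 13 = 0^2 - 2*11 = 4
y3 = s (x1 - x3) - y1 mod 13 = 0 * (11 - 4) - 10 = 3

2P = (4, 3)


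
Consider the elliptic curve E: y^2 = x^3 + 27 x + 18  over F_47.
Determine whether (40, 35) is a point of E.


Check whether y^2 = x^3 + 27 x + 18 (mod 47) for (x, y) = (40, 35).
LHS: y^2 = 35^2 mod 47 = 3
RHS: x^3 + 27 x + 18 = 40^3 + 27*40 + 18 mod 47 = 3
LHS = RHS

Yes, on the curve


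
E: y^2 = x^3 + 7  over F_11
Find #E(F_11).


For each x in F_11, count y with y^2 = x^3 + 0 x + 7 mod 11:
  x = 2: RHS = 4, y in [2, 9]  -> 2 point(s)
  x = 3: RHS = 1, y in [1, 10]  -> 2 point(s)
  x = 4: RHS = 5, y in [4, 7]  -> 2 point(s)
  x = 5: RHS = 0, y in [0]  -> 1 point(s)
  x = 6: RHS = 3, y in [5, 6]  -> 2 point(s)
  x = 7: RHS = 9, y in [3, 8]  -> 2 point(s)
Affine points: 11. Add the point at infinity: total = 12.

#E(F_11) = 12


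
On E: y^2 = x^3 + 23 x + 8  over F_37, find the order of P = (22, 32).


Compute successive multiples of P until we hit O:
  1P = (22, 32)
  2P = (21, 24)
  3P = (21, 13)
  4P = (22, 5)
  5P = O

ord(P) = 5


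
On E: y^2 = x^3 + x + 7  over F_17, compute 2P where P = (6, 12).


Doubling: s = (3 x1^2 + a) / (2 y1)
s = (3*6^2 + 1) / (2*12) mod 17 = 1
x3 = s^2 - 2 x1 mod 17 = 1^2 - 2*6 = 6
y3 = s (x1 - x3) - y1 mod 17 = 1 * (6 - 6) - 12 = 5

2P = (6, 5)


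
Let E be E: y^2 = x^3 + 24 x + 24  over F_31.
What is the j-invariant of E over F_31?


Delta = -16(4 a^3 + 27 b^2) mod 31 = 9
-1728 * (4 a)^3 = -1728 * (4*24)^3 mod 31 = 30
j = 30 * 9^(-1) mod 31 = 24

j = 24 (mod 31)


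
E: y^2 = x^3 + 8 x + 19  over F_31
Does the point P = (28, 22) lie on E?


Check whether y^2 = x^3 + 8 x + 19 (mod 31) for (x, y) = (28, 22).
LHS: y^2 = 22^2 mod 31 = 19
RHS: x^3 + 8 x + 19 = 28^3 + 8*28 + 19 mod 31 = 30
LHS != RHS

No, not on the curve


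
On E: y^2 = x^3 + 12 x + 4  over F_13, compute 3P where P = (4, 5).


k = 3 = 11_2 (binary, LSB first: 11)
Double-and-add from P = (4, 5):
  bit 0 = 1: acc = O + (4, 5) = (4, 5)
  bit 1 = 1: acc = (4, 5) + (2, 7) = (8, 12)

3P = (8, 12)


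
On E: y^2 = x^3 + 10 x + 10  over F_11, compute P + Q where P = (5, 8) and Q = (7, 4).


P != Q, so use the chord formula.
s = (y2 - y1) / (x2 - x1) = (7) / (2) mod 11 = 9
x3 = s^2 - x1 - x2 mod 11 = 9^2 - 5 - 7 = 3
y3 = s (x1 - x3) - y1 mod 11 = 9 * (5 - 3) - 8 = 10

P + Q = (3, 10)


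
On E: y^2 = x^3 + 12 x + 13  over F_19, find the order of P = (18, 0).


Compute successive multiples of P until we hit O:
  1P = (18, 0)
  2P = O

ord(P) = 2


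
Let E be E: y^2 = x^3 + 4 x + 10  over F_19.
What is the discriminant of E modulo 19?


4 a^3 + 27 b^2 = 4*4^3 + 27*10^2 = 256 + 2700 = 2956
Delta = -16 * (2956) = -47296
Delta mod 19 = 14

Delta = 14 (mod 19)


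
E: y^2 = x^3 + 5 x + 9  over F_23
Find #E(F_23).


For each x in F_23, count y with y^2 = x^3 + 5 x + 9 mod 23:
  x = 0: RHS = 9, y in [3, 20]  -> 2 point(s)
  x = 2: RHS = 4, y in [2, 21]  -> 2 point(s)
  x = 4: RHS = 1, y in [1, 22]  -> 2 point(s)
  x = 6: RHS = 2, y in [5, 18]  -> 2 point(s)
  x = 8: RHS = 9, y in [3, 20]  -> 2 point(s)
  x = 9: RHS = 1, y in [1, 22]  -> 2 point(s)
  x = 10: RHS = 1, y in [1, 22]  -> 2 point(s)
  x = 12: RHS = 3, y in [7, 16]  -> 2 point(s)
  x = 15: RHS = 9, y in [3, 20]  -> 2 point(s)
  x = 17: RHS = 16, y in [4, 19]  -> 2 point(s)
  x = 20: RHS = 13, y in [6, 17]  -> 2 point(s)
  x = 22: RHS = 3, y in [7, 16]  -> 2 point(s)
Affine points: 24. Add the point at infinity: total = 25.

#E(F_23) = 25


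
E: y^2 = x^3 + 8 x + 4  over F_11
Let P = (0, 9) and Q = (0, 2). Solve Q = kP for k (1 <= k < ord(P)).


Enumerate multiples of P until we hit Q = (0, 2):
  1P = (0, 9)
  2P = (4, 10)
  3P = (5, 9)
  4P = (6, 2)
  5P = (3, 0)
  6P = (6, 9)
  7P = (5, 2)
  8P = (4, 1)
  9P = (0, 2)
Match found at i = 9.

k = 9


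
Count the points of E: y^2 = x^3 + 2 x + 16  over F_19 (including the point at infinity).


For each x in F_19, count y with y^2 = x^3 + 2 x + 16 mod 19:
  x = 0: RHS = 16, y in [4, 15]  -> 2 point(s)
  x = 1: RHS = 0, y in [0]  -> 1 point(s)
  x = 2: RHS = 9, y in [3, 16]  -> 2 point(s)
  x = 3: RHS = 11, y in [7, 12]  -> 2 point(s)
  x = 6: RHS = 16, y in [4, 15]  -> 2 point(s)
  x = 11: RHS = 1, y in [1, 18]  -> 2 point(s)
  x = 12: RHS = 1, y in [1, 18]  -> 2 point(s)
  x = 13: RHS = 16, y in [4, 15]  -> 2 point(s)
  x = 15: RHS = 1, y in [1, 18]  -> 2 point(s)
  x = 17: RHS = 4, y in [2, 17]  -> 2 point(s)
Affine points: 19. Add the point at infinity: total = 20.

#E(F_19) = 20


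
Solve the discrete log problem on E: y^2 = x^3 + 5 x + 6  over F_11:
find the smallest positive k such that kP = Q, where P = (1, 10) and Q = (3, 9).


Enumerate multiples of P until we hit Q = (3, 9):
  1P = (1, 10)
  2P = (3, 9)
Match found at i = 2.

k = 2


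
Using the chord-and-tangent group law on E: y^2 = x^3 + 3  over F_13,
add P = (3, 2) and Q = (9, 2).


P != Q, so use the chord formula.
s = (y2 - y1) / (x2 - x1) = (0) / (6) mod 13 = 0
x3 = s^2 - x1 - x2 mod 13 = 0^2 - 3 - 9 = 1
y3 = s (x1 - x3) - y1 mod 13 = 0 * (3 - 1) - 2 = 11

P + Q = (1, 11)


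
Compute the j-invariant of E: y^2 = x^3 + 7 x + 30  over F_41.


Delta = -16(4 a^3 + 27 b^2) mod 41 = 27
-1728 * (4 a)^3 = -1728 * (4*7)^3 mod 41 = 21
j = 21 * 27^(-1) mod 41 = 19

j = 19 (mod 41)


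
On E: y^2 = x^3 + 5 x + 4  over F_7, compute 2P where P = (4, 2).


Doubling: s = (3 x1^2 + a) / (2 y1)
s = (3*4^2 + 5) / (2*2) mod 7 = 1
x3 = s^2 - 2 x1 mod 7 = 1^2 - 2*4 = 0
y3 = s (x1 - x3) - y1 mod 7 = 1 * (4 - 0) - 2 = 2

2P = (0, 2)


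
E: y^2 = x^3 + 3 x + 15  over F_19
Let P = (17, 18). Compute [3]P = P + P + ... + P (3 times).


k = 3 = 11_2 (binary, LSB first: 11)
Double-and-add from P = (17, 18):
  bit 0 = 1: acc = O + (17, 18) = (17, 18)
  bit 1 = 1: acc = (17, 18) + (8, 0) = (17, 1)

3P = (17, 1)


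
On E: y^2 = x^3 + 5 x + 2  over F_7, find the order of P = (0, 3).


Compute successive multiples of P until we hit O:
  1P = (0, 3)
  2P = (4, 3)
  3P = (3, 4)
  4P = (1, 6)
  5P = (1, 1)
  6P = (3, 3)
  7P = (4, 4)
  8P = (0, 4)
  ... (continuing to 9P)
  9P = O

ord(P) = 9


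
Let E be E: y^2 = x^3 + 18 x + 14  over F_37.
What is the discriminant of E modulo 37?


4 a^3 + 27 b^2 = 4*18^3 + 27*14^2 = 23328 + 5292 = 28620
Delta = -16 * (28620) = -457920
Delta mod 37 = 29

Delta = 29 (mod 37)


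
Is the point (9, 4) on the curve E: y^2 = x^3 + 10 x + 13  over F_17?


Check whether y^2 = x^3 + 10 x + 13 (mod 17) for (x, y) = (9, 4).
LHS: y^2 = 4^2 mod 17 = 16
RHS: x^3 + 10 x + 13 = 9^3 + 10*9 + 13 mod 17 = 16
LHS = RHS

Yes, on the curve


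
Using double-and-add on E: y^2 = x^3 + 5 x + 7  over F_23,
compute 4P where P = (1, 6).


k = 4 = 100_2 (binary, LSB first: 001)
Double-and-add from P = (1, 6):
  bit 0 = 0: acc unchanged = O
  bit 1 = 0: acc unchanged = O
  bit 2 = 1: acc = O + (1, 6) = (1, 6)

4P = (1, 6)


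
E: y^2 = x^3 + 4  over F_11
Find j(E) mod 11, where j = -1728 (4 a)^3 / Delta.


Delta = -16(4 a^3 + 27 b^2) mod 11 = 7
-1728 * (4 a)^3 = -1728 * (4*0)^3 mod 11 = 0
j = 0 * 7^(-1) mod 11 = 0

j = 0 (mod 11)


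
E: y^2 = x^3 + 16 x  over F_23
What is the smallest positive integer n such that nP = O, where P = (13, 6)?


Compute successive multiples of P until we hit O:
  1P = (13, 6)
  2P = (3, 12)
  3P = (0, 0)
  4P = (3, 11)
  5P = (13, 17)
  6P = O

ord(P) = 6


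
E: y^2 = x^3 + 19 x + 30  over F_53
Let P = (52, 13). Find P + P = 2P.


Doubling: s = (3 x1^2 + a) / (2 y1)
s = (3*52^2 + 19) / (2*13) mod 53 = 9
x3 = s^2 - 2 x1 mod 53 = 9^2 - 2*52 = 30
y3 = s (x1 - x3) - y1 mod 53 = 9 * (52 - 30) - 13 = 26

2P = (30, 26)


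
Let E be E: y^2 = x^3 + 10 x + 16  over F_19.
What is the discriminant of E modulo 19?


4 a^3 + 27 b^2 = 4*10^3 + 27*16^2 = 4000 + 6912 = 10912
Delta = -16 * (10912) = -174592
Delta mod 19 = 18

Delta = 18 (mod 19)


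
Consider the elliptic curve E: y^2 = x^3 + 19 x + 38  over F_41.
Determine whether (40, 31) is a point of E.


Check whether y^2 = x^3 + 19 x + 38 (mod 41) for (x, y) = (40, 31).
LHS: y^2 = 31^2 mod 41 = 18
RHS: x^3 + 19 x + 38 = 40^3 + 19*40 + 38 mod 41 = 18
LHS = RHS

Yes, on the curve


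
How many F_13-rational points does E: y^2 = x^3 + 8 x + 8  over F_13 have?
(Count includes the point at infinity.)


For each x in F_13, count y with y^2 = x^3 + 8 x + 8 mod 13:
  x = 1: RHS = 4, y in [2, 11]  -> 2 point(s)
  x = 4: RHS = 0, y in [0]  -> 1 point(s)
  x = 5: RHS = 4, y in [2, 11]  -> 2 point(s)
  x = 6: RHS = 12, y in [5, 8]  -> 2 point(s)
  x = 7: RHS = 4, y in [2, 11]  -> 2 point(s)
  x = 8: RHS = 12, y in [5, 8]  -> 2 point(s)
  x = 9: RHS = 3, y in [4, 9]  -> 2 point(s)
  x = 10: RHS = 9, y in [3, 10]  -> 2 point(s)
  x = 11: RHS = 10, y in [6, 7]  -> 2 point(s)
  x = 12: RHS = 12, y in [5, 8]  -> 2 point(s)
Affine points: 19. Add the point at infinity: total = 20.

#E(F_13) = 20


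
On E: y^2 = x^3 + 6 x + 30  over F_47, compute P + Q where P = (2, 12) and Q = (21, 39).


P != Q, so use the chord formula.
s = (y2 - y1) / (x2 - x1) = (27) / (19) mod 47 = 41
x3 = s^2 - x1 - x2 mod 47 = 41^2 - 2 - 21 = 13
y3 = s (x1 - x3) - y1 mod 47 = 41 * (2 - 13) - 12 = 7

P + Q = (13, 7)


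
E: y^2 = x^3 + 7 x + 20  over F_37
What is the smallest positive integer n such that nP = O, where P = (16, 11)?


Compute successive multiples of P until we hit O:
  1P = (16, 11)
  2P = (31, 24)
  3P = (34, 3)
  4P = (21, 20)
  5P = (21, 17)
  6P = (34, 34)
  7P = (31, 13)
  8P = (16, 26)
  ... (continuing to 9P)
  9P = O

ord(P) = 9


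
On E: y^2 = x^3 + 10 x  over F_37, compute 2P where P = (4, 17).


Doubling: s = (3 x1^2 + a) / (2 y1)
s = (3*4^2 + 10) / (2*17) mod 37 = 30
x3 = s^2 - 2 x1 mod 37 = 30^2 - 2*4 = 4
y3 = s (x1 - x3) - y1 mod 37 = 30 * (4 - 4) - 17 = 20

2P = (4, 20)


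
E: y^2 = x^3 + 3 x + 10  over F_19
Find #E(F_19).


For each x in F_19, count y with y^2 = x^3 + 3 x + 10 mod 19:
  x = 2: RHS = 5, y in [9, 10]  -> 2 point(s)
  x = 5: RHS = 17, y in [6, 13]  -> 2 point(s)
  x = 6: RHS = 16, y in [4, 15]  -> 2 point(s)
  x = 9: RHS = 6, y in [5, 14]  -> 2 point(s)
  x = 11: RHS = 6, y in [5, 14]  -> 2 point(s)
  x = 12: RHS = 7, y in [8, 11]  -> 2 point(s)
  x = 13: RHS = 4, y in [2, 17]  -> 2 point(s)
  x = 18: RHS = 6, y in [5, 14]  -> 2 point(s)
Affine points: 16. Add the point at infinity: total = 17.

#E(F_19) = 17


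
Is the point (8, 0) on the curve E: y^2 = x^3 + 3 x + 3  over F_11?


Check whether y^2 = x^3 + 3 x + 3 (mod 11) for (x, y) = (8, 0).
LHS: y^2 = 0^2 mod 11 = 0
RHS: x^3 + 3 x + 3 = 8^3 + 3*8 + 3 mod 11 = 0
LHS = RHS

Yes, on the curve


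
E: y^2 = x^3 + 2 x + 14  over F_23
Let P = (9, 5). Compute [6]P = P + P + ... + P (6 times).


k = 6 = 110_2 (binary, LSB first: 011)
Double-and-add from P = (9, 5):
  bit 0 = 0: acc unchanged = O
  bit 1 = 1: acc = O + (13, 12) = (13, 12)
  bit 2 = 1: acc = (13, 12) + (6, 9) = (7, 7)

6P = (7, 7)


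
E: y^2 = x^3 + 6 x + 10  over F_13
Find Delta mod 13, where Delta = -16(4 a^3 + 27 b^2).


4 a^3 + 27 b^2 = 4*6^3 + 27*10^2 = 864 + 2700 = 3564
Delta = -16 * (3564) = -57024
Delta mod 13 = 7

Delta = 7 (mod 13)


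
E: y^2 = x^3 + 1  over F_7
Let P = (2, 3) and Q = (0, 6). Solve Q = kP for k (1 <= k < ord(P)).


Enumerate multiples of P until we hit Q = (0, 6):
  1P = (2, 3)
  2P = (0, 1)
  3P = (6, 0)
  4P = (0, 6)
Match found at i = 4.

k = 4


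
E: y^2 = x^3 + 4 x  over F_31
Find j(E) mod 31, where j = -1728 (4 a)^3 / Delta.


Delta = -16(4 a^3 + 27 b^2) mod 31 = 27
-1728 * (4 a)^3 = -1728 * (4*4)^3 mod 31 = 1
j = 1 * 27^(-1) mod 31 = 23

j = 23 (mod 31)
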